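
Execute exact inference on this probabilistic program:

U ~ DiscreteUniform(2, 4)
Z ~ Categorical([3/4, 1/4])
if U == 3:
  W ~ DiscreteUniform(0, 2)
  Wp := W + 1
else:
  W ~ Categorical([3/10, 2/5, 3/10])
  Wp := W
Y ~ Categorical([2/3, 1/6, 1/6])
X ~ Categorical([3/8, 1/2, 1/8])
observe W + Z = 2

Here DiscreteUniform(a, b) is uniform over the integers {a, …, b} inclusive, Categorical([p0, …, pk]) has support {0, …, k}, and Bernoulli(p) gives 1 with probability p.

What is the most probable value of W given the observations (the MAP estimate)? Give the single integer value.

Enumerate traces; 54 have nonzero weight after conditioning:
  (U=2, Z=0, W=2, Y=0, X=0) weight 3/160
  (U=2, Z=0, W=2, Y=0, X=1) weight 1/40
  (U=2, Z=0, W=2, Y=0, X=2) weight 1/160
  (U=2, Z=0, W=2, Y=1, X=0) weight 3/640
  (U=2, Z=0, W=2, Y=1, X=1) weight 1/160
  (U=2, Z=0, W=2, Y=1, X=2) weight 1/640
  (U=2, Z=0, W=2, Y=2, X=0) weight 3/640
  (U=2, Z=0, W=2, Y=2, X=1) weight 1/160
  (U=2, Z=1, W=1, Y=0, X=0) weight 1/120
  … 45 more
Group by W:
  weight(W=1) = 17/180
  weight(W=2) = 7/30
Total weight = 17/180 + 7/30 = 59/180
P(W=1 | obs) = 17/180 / 59/180 = 17/59
P(W=2 | obs) = 7/30 / 59/180 = 42/59
argmax = 2

argmax_v P(W = v | obs) = 2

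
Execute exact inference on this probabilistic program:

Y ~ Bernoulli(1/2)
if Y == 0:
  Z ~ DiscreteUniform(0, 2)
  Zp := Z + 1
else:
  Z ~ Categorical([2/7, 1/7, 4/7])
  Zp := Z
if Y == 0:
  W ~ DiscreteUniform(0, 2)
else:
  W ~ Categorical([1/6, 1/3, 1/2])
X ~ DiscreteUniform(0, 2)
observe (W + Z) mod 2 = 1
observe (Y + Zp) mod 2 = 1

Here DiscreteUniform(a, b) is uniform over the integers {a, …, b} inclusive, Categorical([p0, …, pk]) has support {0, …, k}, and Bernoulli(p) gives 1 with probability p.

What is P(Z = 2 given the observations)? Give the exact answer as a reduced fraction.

Enumerate traces; 12 have nonzero weight after conditioning:
  (Y=0, Z=0, W=1, X=0) weight 1/54
  (Y=0, Z=0, W=1, X=1) weight 1/54
  (Y=0, Z=0, W=1, X=2) weight 1/54
  (Y=0, Z=2, W=1, X=0) weight 1/54
  (Y=0, Z=2, W=1, X=1) weight 1/54
  (Y=0, Z=2, W=1, X=2) weight 1/54
  (Y=1, Z=0, W=1, X=0) weight 1/63
  (Y=1, Z=0, W=1, X=1) weight 1/63
  … 4 more
Group by Z:
  weight(Z=0) = 13/126
  weight(Z=2) = 19/126
Total weight = 13/126 + 19/126 = 16/63
P(Z=0 | obs) = 13/126 / 16/63 = 13/32
P(Z=2 | obs) = 19/126 / 16/63 = 19/32

P(Z = 2 | obs) = 19/32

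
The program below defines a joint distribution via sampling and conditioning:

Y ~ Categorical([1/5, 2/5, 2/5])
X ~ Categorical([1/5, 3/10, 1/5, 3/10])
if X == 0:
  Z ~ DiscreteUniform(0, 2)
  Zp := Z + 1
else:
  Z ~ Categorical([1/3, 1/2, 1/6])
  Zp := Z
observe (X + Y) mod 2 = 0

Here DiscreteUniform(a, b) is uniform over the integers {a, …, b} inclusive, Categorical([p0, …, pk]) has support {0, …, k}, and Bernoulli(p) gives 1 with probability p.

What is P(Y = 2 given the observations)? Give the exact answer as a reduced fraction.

Enumerate traces; 18 have nonzero weight after conditioning:
  (Y=0, X=0, Z=0) weight 1/75
  (Y=0, X=0, Z=1) weight 1/75
  (Y=0, X=0, Z=2) weight 1/75
  (Y=0, X=2, Z=0) weight 1/75
  (Y=0, X=2, Z=1) weight 1/50
  (Y=0, X=2, Z=2) weight 1/150
  (Y=1, X=1, Z=0) weight 1/25
  (Y=1, X=1, Z=1) weight 3/50
  (Y=2, X=0, Z=0) weight 2/75
  … 9 more
Group by Y:
  weight(Y=0) = 2/25
  weight(Y=1) = 6/25
  weight(Y=2) = 4/25
Total weight = 2/25 + 6/25 + 4/25 = 12/25
P(Y=0 | obs) = 2/25 / 12/25 = 1/6
P(Y=1 | obs) = 6/25 / 12/25 = 1/2
P(Y=2 | obs) = 4/25 / 12/25 = 1/3

P(Y = 2 | obs) = 1/3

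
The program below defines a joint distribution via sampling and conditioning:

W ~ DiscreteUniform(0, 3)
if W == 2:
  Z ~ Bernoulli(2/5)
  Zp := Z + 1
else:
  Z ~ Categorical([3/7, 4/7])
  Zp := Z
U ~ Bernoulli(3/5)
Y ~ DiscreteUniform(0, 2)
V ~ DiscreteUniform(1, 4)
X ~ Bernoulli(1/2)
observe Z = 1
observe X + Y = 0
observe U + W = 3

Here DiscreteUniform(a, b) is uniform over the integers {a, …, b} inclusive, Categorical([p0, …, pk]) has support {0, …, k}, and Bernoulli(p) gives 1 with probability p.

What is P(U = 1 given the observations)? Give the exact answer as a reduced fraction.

Enumerate traces; 8 have nonzero weight after conditioning:
  (W=2, Z=1, U=1, Y=0, V=1, X=0) weight 1/400
  (W=2, Z=1, U=1, Y=0, V=2, X=0) weight 1/400
  (W=2, Z=1, U=1, Y=0, V=3, X=0) weight 1/400
  (W=2, Z=1, U=1, Y=0, V=4, X=0) weight 1/400
  (W=3, Z=1, U=0, Y=0, V=1, X=0) weight 1/420
  (W=3, Z=1, U=0, Y=0, V=2, X=0) weight 1/420
  (W=3, Z=1, U=0, Y=0, V=3, X=0) weight 1/420
  (W=3, Z=1, U=0, Y=0, V=4, X=0) weight 1/420
Group by U:
  weight(U=0) = 1/105
  weight(U=1) = 1/100
Total weight = 1/105 + 1/100 = 41/2100
P(U=0 | obs) = 1/105 / 41/2100 = 20/41
P(U=1 | obs) = 1/100 / 41/2100 = 21/41

P(U = 1 | obs) = 21/41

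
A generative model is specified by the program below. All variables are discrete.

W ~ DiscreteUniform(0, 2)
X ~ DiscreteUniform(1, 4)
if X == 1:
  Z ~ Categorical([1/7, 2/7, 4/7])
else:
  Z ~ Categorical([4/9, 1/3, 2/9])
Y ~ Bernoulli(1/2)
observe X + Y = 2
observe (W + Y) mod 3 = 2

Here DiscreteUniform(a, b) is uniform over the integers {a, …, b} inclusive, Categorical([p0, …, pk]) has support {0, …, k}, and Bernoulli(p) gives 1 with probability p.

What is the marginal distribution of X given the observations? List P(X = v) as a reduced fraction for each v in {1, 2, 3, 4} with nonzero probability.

Enumerate traces; 6 have nonzero weight after conditioning:
  (W=1, X=1, Z=0, Y=1) weight 1/168
  (W=1, X=1, Z=1, Y=1) weight 1/84
  (W=1, X=1, Z=2, Y=1) weight 1/42
  (W=2, X=2, Z=0, Y=0) weight 1/54
  (W=2, X=2, Z=1, Y=0) weight 1/72
  (W=2, X=2, Z=2, Y=0) weight 1/108
Group by X:
  weight(X=1) = 1/24
  weight(X=2) = 1/24
Total weight = 1/24 + 1/24 = 1/12
P(X=1 | obs) = 1/24 / 1/12 = 1/2
P(X=2 | obs) = 1/24 / 1/12 = 1/2

P(X=1) = 1/2, P(X=2) = 1/2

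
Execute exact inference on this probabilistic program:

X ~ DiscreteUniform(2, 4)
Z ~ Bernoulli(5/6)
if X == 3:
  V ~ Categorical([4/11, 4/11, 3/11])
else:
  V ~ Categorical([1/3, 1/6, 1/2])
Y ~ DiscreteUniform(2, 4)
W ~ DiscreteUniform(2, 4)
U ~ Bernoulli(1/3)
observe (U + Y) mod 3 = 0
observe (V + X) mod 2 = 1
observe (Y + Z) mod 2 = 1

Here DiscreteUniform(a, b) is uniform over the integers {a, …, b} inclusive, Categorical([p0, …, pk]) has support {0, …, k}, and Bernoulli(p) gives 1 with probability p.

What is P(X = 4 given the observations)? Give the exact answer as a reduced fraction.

Enumerate traces; 24 have nonzero weight after conditioning:
  (X=2, Z=0, V=1, Y=3, W=2, U=0) weight 1/1458
  (X=2, Z=0, V=1, Y=3, W=3, U=0) weight 1/1458
  (X=2, Z=0, V=1, Y=3, W=4, U=0) weight 1/1458
  (X=2, Z=1, V=1, Y=2, W=2, U=1) weight 5/2916
  (X=2, Z=1, V=1, Y=2, W=3, U=1) weight 5/2916
  (X=2, Z=1, V=1, Y=2, W=4, U=1) weight 5/2916
  (X=3, Z=0, V=0, Y=3, W=2, U=0) weight 4/2673
  (X=3, Z=0, V=0, Y=3, W=3, U=0) weight 4/2673
  (X=4, Z=0, V=1, Y=3, W=2, U=0) weight 1/1458
  … 15 more
Group by X:
  weight(X=2) = 7/972
  weight(X=3) = 49/1782
  weight(X=4) = 7/972
Total weight = 7/972 + 49/1782 + 7/972 = 112/2673
P(X=2 | obs) = 7/972 / 112/2673 = 11/64
P(X=3 | obs) = 49/1782 / 112/2673 = 21/32
P(X=4 | obs) = 7/972 / 112/2673 = 11/64

P(X = 4 | obs) = 11/64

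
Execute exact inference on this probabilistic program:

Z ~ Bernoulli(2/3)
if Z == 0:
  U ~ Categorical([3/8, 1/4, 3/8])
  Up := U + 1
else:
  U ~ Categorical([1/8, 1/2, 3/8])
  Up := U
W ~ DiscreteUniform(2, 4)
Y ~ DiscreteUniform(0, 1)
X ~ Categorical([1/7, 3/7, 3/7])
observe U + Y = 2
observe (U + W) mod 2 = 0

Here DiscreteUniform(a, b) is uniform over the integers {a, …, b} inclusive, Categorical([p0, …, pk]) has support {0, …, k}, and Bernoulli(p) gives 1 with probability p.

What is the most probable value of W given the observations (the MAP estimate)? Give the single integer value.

argmax_v P(W = v | obs) = 3

Enumerate traces; 18 have nonzero weight after conditioning:
  (Z=0, U=1, W=3, Y=1, X=0) weight 1/504
  (Z=0, U=1, W=3, Y=1, X=1) weight 1/168
  (Z=0, U=1, W=3, Y=1, X=2) weight 1/168
  (Z=0, U=2, W=2, Y=0, X=0) weight 1/336
  (Z=0, U=2, W=2, Y=0, X=1) weight 1/112
  (Z=0, U=2, W=2, Y=0, X=2) weight 1/112
  (Z=0, U=2, W=4, Y=0, X=0) weight 1/336
  (Z=0, U=2, W=4, Y=0, X=1) weight 1/112
  … 10 more
Group by W:
  weight(W=2) = 1/16
  weight(W=3) = 5/72
  weight(W=4) = 1/16
Total weight = 1/16 + 5/72 + 1/16 = 7/36
P(W=2 | obs) = 1/16 / 7/36 = 9/28
P(W=3 | obs) = 5/72 / 7/36 = 5/14
P(W=4 | obs) = 1/16 / 7/36 = 9/28
argmax = 3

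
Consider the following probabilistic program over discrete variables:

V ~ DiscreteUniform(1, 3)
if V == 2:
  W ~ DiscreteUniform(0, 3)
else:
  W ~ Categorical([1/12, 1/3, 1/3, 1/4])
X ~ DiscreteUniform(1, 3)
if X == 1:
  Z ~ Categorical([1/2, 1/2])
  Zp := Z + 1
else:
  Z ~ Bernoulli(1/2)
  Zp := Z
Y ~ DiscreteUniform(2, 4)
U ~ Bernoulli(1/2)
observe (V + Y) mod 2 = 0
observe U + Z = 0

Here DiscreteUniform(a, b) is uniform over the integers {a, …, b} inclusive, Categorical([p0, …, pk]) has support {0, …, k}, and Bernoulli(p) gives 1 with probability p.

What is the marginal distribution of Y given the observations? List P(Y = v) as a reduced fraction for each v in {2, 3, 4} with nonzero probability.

Enumerate traces; 48 have nonzero weight after conditioning:
  (V=1, W=0, X=1, Z=0, Y=3, U=0) weight 1/1296
  (V=1, W=0, X=2, Z=0, Y=3, U=0) weight 1/1296
  (V=1, W=0, X=3, Z=0, Y=3, U=0) weight 1/1296
  (V=1, W=1, X=1, Z=0, Y=3, U=0) weight 1/324
  (V=1, W=1, X=2, Z=0, Y=3, U=0) weight 1/324
  (V=1, W=1, X=3, Z=0, Y=3, U=0) weight 1/324
  (V=1, W=2, X=1, Z=0, Y=3, U=0) weight 1/324
  (V=1, W=2, X=2, Z=0, Y=3, U=0) weight 1/324
  (V=2, W=0, X=1, Z=0, Y=2, U=0) weight 1/432
  (V=2, W=0, X=1, Z=0, Y=4, U=0) weight 1/432
  … 38 more
Group by Y:
  weight(Y=2) = 1/36
  weight(Y=3) = 1/18
  weight(Y=4) = 1/36
Total weight = 1/36 + 1/18 + 1/36 = 1/9
P(Y=2 | obs) = 1/36 / 1/9 = 1/4
P(Y=3 | obs) = 1/18 / 1/9 = 1/2
P(Y=4 | obs) = 1/36 / 1/9 = 1/4

P(Y=2) = 1/4, P(Y=3) = 1/2, P(Y=4) = 1/4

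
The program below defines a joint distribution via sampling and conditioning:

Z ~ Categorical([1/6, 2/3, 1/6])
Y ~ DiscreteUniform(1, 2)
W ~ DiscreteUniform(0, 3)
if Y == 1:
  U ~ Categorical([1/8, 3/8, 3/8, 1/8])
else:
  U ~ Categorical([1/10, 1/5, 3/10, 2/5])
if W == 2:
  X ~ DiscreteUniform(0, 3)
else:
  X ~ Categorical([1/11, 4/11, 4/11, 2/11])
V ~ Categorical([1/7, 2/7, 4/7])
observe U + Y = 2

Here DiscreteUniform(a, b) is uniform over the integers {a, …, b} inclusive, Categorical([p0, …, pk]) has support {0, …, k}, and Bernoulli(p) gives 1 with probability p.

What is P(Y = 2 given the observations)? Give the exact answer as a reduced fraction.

Enumerate traces; 288 have nonzero weight after conditioning:
  (Z=0, Y=1, W=0, U=1, X=0, V=0) weight 1/9856
  (Z=0, Y=1, W=0, U=1, X=0, V=1) weight 1/4928
  (Z=0, Y=1, W=0, U=1, X=0, V=2) weight 1/2464
  (Z=0, Y=1, W=0, U=1, X=1, V=0) weight 1/2464
  (Z=0, Y=1, W=0, U=1, X=1, V=1) weight 1/1232
  (Z=0, Y=1, W=0, U=1, X=1, V=2) weight 1/616
  (Z=0, Y=1, W=0, U=1, X=2, V=0) weight 1/2464
  (Z=0, Y=1, W=0, U=1, X=2, V=1) weight 1/1232
  (Z=0, Y=2, W=0, U=0, X=0, V=0) weight 1/36960
  … 279 more
Group by Y:
  weight(Y=1) = 3/16
  weight(Y=2) = 1/20
Total weight = 3/16 + 1/20 = 19/80
P(Y=1 | obs) = 3/16 / 19/80 = 15/19
P(Y=2 | obs) = 1/20 / 19/80 = 4/19

P(Y = 2 | obs) = 4/19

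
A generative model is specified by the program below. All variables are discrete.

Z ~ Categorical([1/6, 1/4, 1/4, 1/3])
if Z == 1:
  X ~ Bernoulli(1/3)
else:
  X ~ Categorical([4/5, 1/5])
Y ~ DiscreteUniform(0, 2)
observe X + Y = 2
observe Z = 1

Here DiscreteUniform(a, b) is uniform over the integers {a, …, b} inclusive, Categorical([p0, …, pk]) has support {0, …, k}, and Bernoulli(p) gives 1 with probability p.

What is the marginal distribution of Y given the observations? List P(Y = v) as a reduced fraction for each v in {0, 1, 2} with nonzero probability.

Enumerate traces; 2 have nonzero weight after conditioning:
  (Z=1, X=0, Y=2) weight 1/18
  (Z=1, X=1, Y=1) weight 1/36
Group by Y:
  weight(Y=1) = 1/36
  weight(Y=2) = 1/18
Total weight = 1/36 + 1/18 = 1/12
P(Y=1 | obs) = 1/36 / 1/12 = 1/3
P(Y=2 | obs) = 1/18 / 1/12 = 2/3

P(Y=1) = 1/3, P(Y=2) = 2/3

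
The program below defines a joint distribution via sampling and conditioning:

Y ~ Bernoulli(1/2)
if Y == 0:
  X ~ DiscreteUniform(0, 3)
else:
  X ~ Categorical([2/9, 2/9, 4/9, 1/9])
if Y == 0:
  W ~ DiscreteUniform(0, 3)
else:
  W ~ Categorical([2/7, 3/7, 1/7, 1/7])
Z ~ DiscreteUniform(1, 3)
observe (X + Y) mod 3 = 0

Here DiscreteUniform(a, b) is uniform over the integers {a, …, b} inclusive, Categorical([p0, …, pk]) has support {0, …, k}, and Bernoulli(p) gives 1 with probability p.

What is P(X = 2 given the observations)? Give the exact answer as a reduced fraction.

P(X = 2 | obs) = 8/17

Enumerate traces; 36 have nonzero weight after conditioning:
  (Y=0, X=0, W=0, Z=1) weight 1/96
  (Y=0, X=0, W=0, Z=2) weight 1/96
  (Y=0, X=0, W=0, Z=3) weight 1/96
  (Y=0, X=0, W=1, Z=1) weight 1/96
  (Y=0, X=0, W=1, Z=2) weight 1/96
  (Y=0, X=0, W=1, Z=3) weight 1/96
  (Y=0, X=0, W=2, Z=1) weight 1/96
  (Y=0, X=0, W=2, Z=2) weight 1/96
  (Y=0, X=3, W=0, Z=1) weight 1/96
  (Y=1, X=2, W=0, Z=1) weight 4/189
  … 26 more
Group by X:
  weight(X=0) = 1/8
  weight(X=2) = 2/9
  weight(X=3) = 1/8
Total weight = 1/8 + 2/9 + 1/8 = 17/36
P(X=0 | obs) = 1/8 / 17/36 = 9/34
P(X=2 | obs) = 2/9 / 17/36 = 8/17
P(X=3 | obs) = 1/8 / 17/36 = 9/34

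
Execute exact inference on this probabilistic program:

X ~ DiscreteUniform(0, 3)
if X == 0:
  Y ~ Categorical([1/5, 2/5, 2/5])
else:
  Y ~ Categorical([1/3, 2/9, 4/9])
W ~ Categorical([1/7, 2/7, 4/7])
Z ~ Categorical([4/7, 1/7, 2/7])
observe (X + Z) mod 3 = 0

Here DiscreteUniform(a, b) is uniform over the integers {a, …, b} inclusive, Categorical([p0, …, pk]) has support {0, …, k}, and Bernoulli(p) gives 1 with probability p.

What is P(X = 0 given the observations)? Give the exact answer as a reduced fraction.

P(X = 0 | obs) = 4/11

Enumerate traces; 36 have nonzero weight after conditioning:
  (X=0, Y=0, W=0, Z=0) weight 1/245
  (X=0, Y=0, W=1, Z=0) weight 2/245
  (X=0, Y=0, W=2, Z=0) weight 4/245
  (X=0, Y=1, W=0, Z=0) weight 2/245
  (X=0, Y=1, W=1, Z=0) weight 4/245
  (X=0, Y=1, W=2, Z=0) weight 8/245
  (X=0, Y=2, W=0, Z=0) weight 2/245
  (X=0, Y=2, W=1, Z=0) weight 4/245
  (X=1, Y=0, W=0, Z=2) weight 1/294
  (X=2, Y=0, W=0, Z=1) weight 1/588
  … 26 more
Group by X:
  weight(X=0) = 1/7
  weight(X=1) = 1/14
  weight(X=2) = 1/28
  weight(X=3) = 1/7
Total weight = 1/7 + 1/14 + 1/28 + 1/7 = 11/28
P(X=0 | obs) = 1/7 / 11/28 = 4/11
P(X=1 | obs) = 1/14 / 11/28 = 2/11
P(X=2 | obs) = 1/28 / 11/28 = 1/11
P(X=3 | obs) = 1/7 / 11/28 = 4/11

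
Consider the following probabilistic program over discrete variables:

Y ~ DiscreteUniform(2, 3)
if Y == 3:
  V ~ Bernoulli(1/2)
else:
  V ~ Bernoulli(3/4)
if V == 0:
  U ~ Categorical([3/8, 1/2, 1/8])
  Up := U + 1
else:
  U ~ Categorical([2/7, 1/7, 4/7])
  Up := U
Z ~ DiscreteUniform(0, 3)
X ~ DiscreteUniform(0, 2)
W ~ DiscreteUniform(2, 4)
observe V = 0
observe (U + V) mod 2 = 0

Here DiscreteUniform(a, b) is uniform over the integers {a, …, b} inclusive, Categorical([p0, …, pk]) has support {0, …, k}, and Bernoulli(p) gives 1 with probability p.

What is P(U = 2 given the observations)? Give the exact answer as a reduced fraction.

P(U = 2 | obs) = 1/4

Enumerate traces; 144 have nonzero weight after conditioning:
  (Y=2, V=0, U=0, Z=0, X=0, W=2) weight 1/768
  (Y=2, V=0, U=0, Z=0, X=0, W=3) weight 1/768
  (Y=2, V=0, U=0, Z=0, X=0, W=4) weight 1/768
  (Y=2, V=0, U=0, Z=0, X=1, W=2) weight 1/768
  (Y=2, V=0, U=0, Z=0, X=1, W=3) weight 1/768
  (Y=2, V=0, U=0, Z=0, X=1, W=4) weight 1/768
  (Y=2, V=0, U=0, Z=0, X=2, W=2) weight 1/768
  (Y=2, V=0, U=0, Z=0, X=2, W=3) weight 1/768
  (Y=2, V=0, U=2, Z=0, X=0, W=2) weight 1/2304
  … 135 more
Group by U:
  weight(U=0) = 9/64
  weight(U=2) = 3/64
Total weight = 9/64 + 3/64 = 3/16
P(U=0 | obs) = 9/64 / 3/16 = 3/4
P(U=2 | obs) = 3/64 / 3/16 = 1/4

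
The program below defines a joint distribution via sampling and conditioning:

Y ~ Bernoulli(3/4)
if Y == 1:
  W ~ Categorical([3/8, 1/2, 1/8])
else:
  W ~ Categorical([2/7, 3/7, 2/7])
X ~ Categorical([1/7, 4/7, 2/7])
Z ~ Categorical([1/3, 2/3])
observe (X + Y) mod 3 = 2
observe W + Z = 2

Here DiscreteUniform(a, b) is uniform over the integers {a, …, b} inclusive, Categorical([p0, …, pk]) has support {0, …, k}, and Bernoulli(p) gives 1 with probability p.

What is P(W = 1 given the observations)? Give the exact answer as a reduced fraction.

Enumerate traces; 4 have nonzero weight after conditioning:
  (Y=0, W=1, X=2, Z=1) weight 1/49
  (Y=0, W=2, X=2, Z=0) weight 1/147
  (Y=1, W=1, X=1, Z=1) weight 1/7
  (Y=1, W=2, X=1, Z=0) weight 1/56
Group by W:
  weight(W=1) = 8/49
  weight(W=2) = 29/1176
Total weight = 8/49 + 29/1176 = 221/1176
P(W=1 | obs) = 8/49 / 221/1176 = 192/221
P(W=2 | obs) = 29/1176 / 221/1176 = 29/221

P(W = 1 | obs) = 192/221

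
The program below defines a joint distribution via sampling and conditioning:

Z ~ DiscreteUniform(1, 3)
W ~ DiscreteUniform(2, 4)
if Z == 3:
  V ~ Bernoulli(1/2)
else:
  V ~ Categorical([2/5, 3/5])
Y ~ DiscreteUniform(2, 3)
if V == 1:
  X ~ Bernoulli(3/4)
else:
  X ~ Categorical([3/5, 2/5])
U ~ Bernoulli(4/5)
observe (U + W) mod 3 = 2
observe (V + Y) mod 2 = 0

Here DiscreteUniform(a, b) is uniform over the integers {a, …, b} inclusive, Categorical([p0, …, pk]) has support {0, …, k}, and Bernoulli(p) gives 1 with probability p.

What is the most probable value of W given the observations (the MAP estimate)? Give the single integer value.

Enumerate traces; 24 have nonzero weight after conditioning:
  (Z=1, W=2, V=0, Y=2, X=0, U=0) weight 1/375
  (Z=1, W=2, V=0, Y=2, X=1, U=0) weight 2/1125
  (Z=1, W=2, V=1, Y=3, X=0, U=0) weight 1/600
  (Z=1, W=2, V=1, Y=3, X=1, U=0) weight 1/200
  (Z=1, W=4, V=0, Y=2, X=0, U=1) weight 4/375
  (Z=1, W=4, V=0, Y=2, X=1, U=1) weight 8/1125
  (Z=1, W=4, V=1, Y=3, X=0, U=1) weight 1/150
  (Z=1, W=4, V=1, Y=3, X=1, U=1) weight 1/50
  … 16 more
Group by W:
  weight(W=2) = 1/30
  weight(W=4) = 2/15
Total weight = 1/30 + 2/15 = 1/6
P(W=2 | obs) = 1/30 / 1/6 = 1/5
P(W=4 | obs) = 2/15 / 1/6 = 4/5
argmax = 4

argmax_v P(W = v | obs) = 4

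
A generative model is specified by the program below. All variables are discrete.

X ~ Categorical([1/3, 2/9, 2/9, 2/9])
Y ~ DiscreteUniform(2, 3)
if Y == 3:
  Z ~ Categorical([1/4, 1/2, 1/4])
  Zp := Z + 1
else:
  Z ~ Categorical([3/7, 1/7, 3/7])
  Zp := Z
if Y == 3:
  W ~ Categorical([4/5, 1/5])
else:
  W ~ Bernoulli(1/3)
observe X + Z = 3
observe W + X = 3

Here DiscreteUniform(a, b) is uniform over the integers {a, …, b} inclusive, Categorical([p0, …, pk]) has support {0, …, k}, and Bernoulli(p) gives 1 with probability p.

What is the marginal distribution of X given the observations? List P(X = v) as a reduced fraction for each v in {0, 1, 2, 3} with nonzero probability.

P(X=2) = 31/133, P(X=3) = 102/133

Enumerate traces; 4 have nonzero weight after conditioning:
  (X=2, Y=2, Z=1, W=1) weight 1/189
  (X=2, Y=3, Z=1, W=1) weight 1/90
  (X=3, Y=2, Z=0, W=0) weight 2/63
  (X=3, Y=3, Z=0, W=0) weight 1/45
Group by X:
  weight(X=2) = 31/1890
  weight(X=3) = 17/315
Total weight = 31/1890 + 17/315 = 19/270
P(X=2 | obs) = 31/1890 / 19/270 = 31/133
P(X=3 | obs) = 17/315 / 19/270 = 102/133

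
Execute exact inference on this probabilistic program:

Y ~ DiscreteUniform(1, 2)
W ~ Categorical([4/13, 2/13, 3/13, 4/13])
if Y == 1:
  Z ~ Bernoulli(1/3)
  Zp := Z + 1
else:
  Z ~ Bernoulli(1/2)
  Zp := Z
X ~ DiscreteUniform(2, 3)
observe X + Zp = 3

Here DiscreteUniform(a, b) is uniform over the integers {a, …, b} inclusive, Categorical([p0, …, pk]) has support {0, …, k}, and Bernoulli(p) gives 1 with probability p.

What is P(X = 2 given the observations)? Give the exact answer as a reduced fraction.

Enumerate traces; 12 have nonzero weight after conditioning:
  (Y=1, W=0, Z=0, X=2) weight 2/39
  (Y=1, W=1, Z=0, X=2) weight 1/39
  (Y=1, W=2, Z=0, X=2) weight 1/26
  (Y=1, W=3, Z=0, X=2) weight 2/39
  (Y=2, W=0, Z=0, X=3) weight 1/26
  (Y=2, W=0, Z=1, X=2) weight 1/26
  (Y=2, W=1, Z=0, X=3) weight 1/52
  (Y=2, W=1, Z=1, X=2) weight 1/52
  … 4 more
Group by X:
  weight(X=2) = 7/24
  weight(X=3) = 1/8
Total weight = 7/24 + 1/8 = 5/12
P(X=2 | obs) = 7/24 / 5/12 = 7/10
P(X=3 | obs) = 1/8 / 5/12 = 3/10

P(X = 2 | obs) = 7/10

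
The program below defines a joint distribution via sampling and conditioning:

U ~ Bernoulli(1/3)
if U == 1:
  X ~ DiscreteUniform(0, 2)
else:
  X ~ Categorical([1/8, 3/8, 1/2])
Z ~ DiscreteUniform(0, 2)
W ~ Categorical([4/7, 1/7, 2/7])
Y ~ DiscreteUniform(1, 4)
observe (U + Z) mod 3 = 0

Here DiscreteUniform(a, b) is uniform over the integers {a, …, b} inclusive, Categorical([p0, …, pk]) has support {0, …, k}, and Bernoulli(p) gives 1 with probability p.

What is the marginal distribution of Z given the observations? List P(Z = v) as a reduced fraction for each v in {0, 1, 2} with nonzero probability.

P(Z=0) = 2/3, P(Z=2) = 1/3

Enumerate traces; 72 have nonzero weight after conditioning:
  (U=0, X=0, Z=0, W=0, Y=1) weight 1/252
  (U=0, X=0, Z=0, W=0, Y=2) weight 1/252
  (U=0, X=0, Z=0, W=0, Y=3) weight 1/252
  (U=0, X=0, Z=0, W=0, Y=4) weight 1/252
  (U=0, X=0, Z=0, W=1, Y=1) weight 1/1008
  (U=0, X=0, Z=0, W=1, Y=2) weight 1/1008
  (U=0, X=0, Z=0, W=1, Y=3) weight 1/1008
  (U=0, X=0, Z=0, W=1, Y=4) weight 1/1008
  (U=1, X=0, Z=2, W=0, Y=1) weight 1/189
  … 63 more
Group by Z:
  weight(Z=0) = 2/9
  weight(Z=2) = 1/9
Total weight = 2/9 + 1/9 = 1/3
P(Z=0 | obs) = 2/9 / 1/3 = 2/3
P(Z=2 | obs) = 1/9 / 1/3 = 1/3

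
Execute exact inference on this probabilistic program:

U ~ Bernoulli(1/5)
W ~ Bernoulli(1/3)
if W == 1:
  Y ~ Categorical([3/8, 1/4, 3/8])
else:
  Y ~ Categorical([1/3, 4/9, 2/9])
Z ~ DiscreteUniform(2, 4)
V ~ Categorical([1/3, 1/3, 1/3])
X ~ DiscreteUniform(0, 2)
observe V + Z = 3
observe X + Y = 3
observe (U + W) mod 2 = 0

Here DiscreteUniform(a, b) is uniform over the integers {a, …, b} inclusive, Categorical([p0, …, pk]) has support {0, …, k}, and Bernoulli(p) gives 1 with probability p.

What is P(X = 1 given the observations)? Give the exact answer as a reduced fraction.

P(X = 1 | obs) = 155/429

Enumerate traces; 8 have nonzero weight after conditioning:
  (U=0, W=0, Y=1, Z=2, V=1, X=2) weight 32/3645
  (U=0, W=0, Y=1, Z=3, V=0, X=2) weight 32/3645
  (U=0, W=0, Y=2, Z=2, V=1, X=1) weight 16/3645
  (U=0, W=0, Y=2, Z=3, V=0, X=1) weight 16/3645
  (U=1, W=1, Y=1, Z=2, V=1, X=2) weight 1/1620
  (U=1, W=1, Y=1, Z=3, V=0, X=2) weight 1/1620
  (U=1, W=1, Y=2, Z=2, V=1, X=1) weight 1/1080
  (U=1, W=1, Y=2, Z=3, V=0, X=1) weight 1/1080
Group by X:
  weight(X=1) = 31/2916
  weight(X=2) = 137/7290
Total weight = 31/2916 + 137/7290 = 143/4860
P(X=1 | obs) = 31/2916 / 143/4860 = 155/429
P(X=2 | obs) = 137/7290 / 143/4860 = 274/429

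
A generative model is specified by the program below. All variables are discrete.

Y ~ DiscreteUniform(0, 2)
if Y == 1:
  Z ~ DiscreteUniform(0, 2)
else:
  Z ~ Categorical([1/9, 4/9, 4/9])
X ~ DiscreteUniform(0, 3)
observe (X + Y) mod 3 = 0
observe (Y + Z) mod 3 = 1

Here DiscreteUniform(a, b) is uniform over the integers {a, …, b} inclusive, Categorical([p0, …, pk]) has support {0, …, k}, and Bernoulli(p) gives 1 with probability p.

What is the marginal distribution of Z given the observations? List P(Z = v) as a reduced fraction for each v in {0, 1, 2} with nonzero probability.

Enumerate traces; 4 have nonzero weight after conditioning:
  (Y=0, Z=1, X=0) weight 1/27
  (Y=0, Z=1, X=3) weight 1/27
  (Y=1, Z=0, X=2) weight 1/36
  (Y=2, Z=2, X=1) weight 1/27
Group by Z:
  weight(Z=0) = 1/36
  weight(Z=1) = 2/27
  weight(Z=2) = 1/27
Total weight = 1/36 + 2/27 + 1/27 = 5/36
P(Z=0 | obs) = 1/36 / 5/36 = 1/5
P(Z=1 | obs) = 2/27 / 5/36 = 8/15
P(Z=2 | obs) = 1/27 / 5/36 = 4/15

P(Z=0) = 1/5, P(Z=1) = 8/15, P(Z=2) = 4/15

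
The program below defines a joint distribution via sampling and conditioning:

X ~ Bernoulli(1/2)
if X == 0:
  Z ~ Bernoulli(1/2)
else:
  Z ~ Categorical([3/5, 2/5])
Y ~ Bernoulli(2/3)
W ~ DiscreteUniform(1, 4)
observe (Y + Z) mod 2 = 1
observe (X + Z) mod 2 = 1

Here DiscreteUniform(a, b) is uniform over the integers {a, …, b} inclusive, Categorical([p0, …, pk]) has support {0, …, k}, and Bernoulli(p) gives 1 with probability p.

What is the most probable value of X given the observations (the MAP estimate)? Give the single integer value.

Enumerate traces; 8 have nonzero weight after conditioning:
  (X=0, Z=1, Y=0, W=1) weight 1/48
  (X=0, Z=1, Y=0, W=2) weight 1/48
  (X=0, Z=1, Y=0, W=3) weight 1/48
  (X=0, Z=1, Y=0, W=4) weight 1/48
  (X=1, Z=0, Y=1, W=1) weight 1/20
  (X=1, Z=0, Y=1, W=2) weight 1/20
  (X=1, Z=0, Y=1, W=3) weight 1/20
  (X=1, Z=0, Y=1, W=4) weight 1/20
Group by X:
  weight(X=0) = 1/12
  weight(X=1) = 1/5
Total weight = 1/12 + 1/5 = 17/60
P(X=0 | obs) = 1/12 / 17/60 = 5/17
P(X=1 | obs) = 1/5 / 17/60 = 12/17
argmax = 1

argmax_v P(X = v | obs) = 1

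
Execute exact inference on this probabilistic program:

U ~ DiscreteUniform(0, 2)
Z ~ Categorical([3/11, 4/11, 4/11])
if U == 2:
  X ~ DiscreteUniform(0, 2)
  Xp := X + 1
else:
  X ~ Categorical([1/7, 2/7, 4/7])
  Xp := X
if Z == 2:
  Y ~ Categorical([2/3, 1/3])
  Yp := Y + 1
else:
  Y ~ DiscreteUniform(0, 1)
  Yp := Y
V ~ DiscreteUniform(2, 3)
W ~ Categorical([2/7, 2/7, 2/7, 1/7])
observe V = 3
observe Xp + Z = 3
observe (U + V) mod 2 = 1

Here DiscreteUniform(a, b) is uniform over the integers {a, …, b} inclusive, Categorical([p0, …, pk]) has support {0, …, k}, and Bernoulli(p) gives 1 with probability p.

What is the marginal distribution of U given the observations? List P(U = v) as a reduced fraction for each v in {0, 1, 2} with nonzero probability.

Enumerate traces; 40 have nonzero weight after conditioning:
  (U=0, Z=1, X=2, Y=0, V=3, W=0) weight 8/1617
  (U=0, Z=1, X=2, Y=0, V=3, W=1) weight 8/1617
  (U=0, Z=1, X=2, Y=0, V=3, W=2) weight 8/1617
  (U=0, Z=1, X=2, Y=0, V=3, W=3) weight 4/1617
  (U=0, Z=1, X=2, Y=1, V=3, W=0) weight 8/1617
  (U=0, Z=1, X=2, Y=1, V=3, W=1) weight 8/1617
  (U=0, Z=1, X=2, Y=1, V=3, W=2) weight 8/1617
  (U=0, Z=1, X=2, Y=1, V=3, W=3) weight 4/1617
  (U=2, Z=0, X=2, Y=0, V=3, W=0) weight 1/462
  … 31 more
Group by U:
  weight(U=0) = 4/77
  weight(U=2) = 1/18
Total weight = 4/77 + 1/18 = 149/1386
P(U=0 | obs) = 4/77 / 149/1386 = 72/149
P(U=2 | obs) = 1/18 / 149/1386 = 77/149

P(U=0) = 72/149, P(U=2) = 77/149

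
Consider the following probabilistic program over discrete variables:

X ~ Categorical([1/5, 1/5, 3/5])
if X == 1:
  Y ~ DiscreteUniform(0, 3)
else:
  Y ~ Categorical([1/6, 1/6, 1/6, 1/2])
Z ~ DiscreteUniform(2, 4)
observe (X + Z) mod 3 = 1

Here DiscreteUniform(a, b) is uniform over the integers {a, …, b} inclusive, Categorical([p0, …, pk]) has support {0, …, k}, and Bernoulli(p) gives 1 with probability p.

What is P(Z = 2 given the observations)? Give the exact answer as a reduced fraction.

P(Z = 2 | obs) = 3/5

Enumerate traces; 12 have nonzero weight after conditioning:
  (X=0, Y=0, Z=4) weight 1/90
  (X=0, Y=1, Z=4) weight 1/90
  (X=0, Y=2, Z=4) weight 1/90
  (X=0, Y=3, Z=4) weight 1/30
  (X=1, Y=0, Z=3) weight 1/60
  (X=1, Y=1, Z=3) weight 1/60
  (X=1, Y=2, Z=3) weight 1/60
  (X=1, Y=3, Z=3) weight 1/60
  (X=2, Y=0, Z=2) weight 1/30
  … 3 more
Group by Z:
  weight(Z=2) = 1/5
  weight(Z=3) = 1/15
  weight(Z=4) = 1/15
Total weight = 1/5 + 1/15 + 1/15 = 1/3
P(Z=2 | obs) = 1/5 / 1/3 = 3/5
P(Z=3 | obs) = 1/15 / 1/3 = 1/5
P(Z=4 | obs) = 1/15 / 1/3 = 1/5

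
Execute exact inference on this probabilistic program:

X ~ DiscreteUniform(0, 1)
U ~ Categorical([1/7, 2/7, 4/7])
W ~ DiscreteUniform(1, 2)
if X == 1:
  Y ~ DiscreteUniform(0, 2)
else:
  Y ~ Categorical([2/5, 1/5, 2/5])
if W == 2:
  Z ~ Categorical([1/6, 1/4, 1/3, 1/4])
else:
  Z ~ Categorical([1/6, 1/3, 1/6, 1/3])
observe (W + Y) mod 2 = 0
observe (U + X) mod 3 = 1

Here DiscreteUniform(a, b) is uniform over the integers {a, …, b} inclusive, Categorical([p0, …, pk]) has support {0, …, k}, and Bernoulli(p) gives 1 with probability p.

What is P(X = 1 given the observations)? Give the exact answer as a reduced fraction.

P(X = 1 | obs) = 1/3

Enumerate traces; 24 have nonzero weight after conditioning:
  (X=0, U=1, W=1, Y=1, Z=0) weight 1/420
  (X=0, U=1, W=1, Y=1, Z=1) weight 1/210
  (X=0, U=1, W=1, Y=1, Z=2) weight 1/420
  (X=0, U=1, W=1, Y=1, Z=3) weight 1/210
  (X=0, U=1, W=2, Y=0, Z=0) weight 1/210
  (X=0, U=1, W=2, Y=0, Z=1) weight 1/140
  (X=0, U=1, W=2, Y=0, Z=2) weight 1/105
  (X=0, U=1, W=2, Y=0, Z=3) weight 1/140
  (X=1, U=0, W=1, Y=1, Z=0) weight 1/504
  … 15 more
Group by X:
  weight(X=0) = 1/14
  weight(X=1) = 1/28
Total weight = 1/14 + 1/28 = 3/28
P(X=0 | obs) = 1/14 / 3/28 = 2/3
P(X=1 | obs) = 1/28 / 3/28 = 1/3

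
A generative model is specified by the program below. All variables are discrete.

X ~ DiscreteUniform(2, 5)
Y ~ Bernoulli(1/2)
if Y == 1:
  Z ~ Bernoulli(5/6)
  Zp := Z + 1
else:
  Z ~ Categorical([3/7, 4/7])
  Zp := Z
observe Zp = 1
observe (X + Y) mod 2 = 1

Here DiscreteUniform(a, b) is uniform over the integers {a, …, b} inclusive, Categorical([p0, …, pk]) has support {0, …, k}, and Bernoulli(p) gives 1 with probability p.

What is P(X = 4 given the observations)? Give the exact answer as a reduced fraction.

Enumerate traces; 4 have nonzero weight after conditioning:
  (X=2, Y=1, Z=0) weight 1/48
  (X=3, Y=0, Z=1) weight 1/14
  (X=4, Y=1, Z=0) weight 1/48
  (X=5, Y=0, Z=1) weight 1/14
Group by X:
  weight(X=2) = 1/48
  weight(X=3) = 1/14
  weight(X=4) = 1/48
  weight(X=5) = 1/14
Total weight = 1/48 + 1/14 + 1/48 + 1/14 = 31/168
P(X=2 | obs) = 1/48 / 31/168 = 7/62
P(X=3 | obs) = 1/14 / 31/168 = 12/31
P(X=4 | obs) = 1/48 / 31/168 = 7/62
P(X=5 | obs) = 1/14 / 31/168 = 12/31

P(X = 4 | obs) = 7/62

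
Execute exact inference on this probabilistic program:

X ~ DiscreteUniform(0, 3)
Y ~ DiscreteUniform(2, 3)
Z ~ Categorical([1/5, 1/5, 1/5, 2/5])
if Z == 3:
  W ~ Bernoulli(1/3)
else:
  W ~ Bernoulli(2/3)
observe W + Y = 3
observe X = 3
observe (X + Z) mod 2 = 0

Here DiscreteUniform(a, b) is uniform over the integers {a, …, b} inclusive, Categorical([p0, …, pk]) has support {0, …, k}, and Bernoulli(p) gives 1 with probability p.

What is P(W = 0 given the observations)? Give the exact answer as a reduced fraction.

P(W = 0 | obs) = 5/9

Enumerate traces; 4 have nonzero weight after conditioning:
  (X=3, Y=2, Z=1, W=1) weight 1/60
  (X=3, Y=2, Z=3, W=1) weight 1/60
  (X=3, Y=3, Z=1, W=0) weight 1/120
  (X=3, Y=3, Z=3, W=0) weight 1/30
Group by W:
  weight(W=0) = 1/24
  weight(W=1) = 1/30
Total weight = 1/24 + 1/30 = 3/40
P(W=0 | obs) = 1/24 / 3/40 = 5/9
P(W=1 | obs) = 1/30 / 3/40 = 4/9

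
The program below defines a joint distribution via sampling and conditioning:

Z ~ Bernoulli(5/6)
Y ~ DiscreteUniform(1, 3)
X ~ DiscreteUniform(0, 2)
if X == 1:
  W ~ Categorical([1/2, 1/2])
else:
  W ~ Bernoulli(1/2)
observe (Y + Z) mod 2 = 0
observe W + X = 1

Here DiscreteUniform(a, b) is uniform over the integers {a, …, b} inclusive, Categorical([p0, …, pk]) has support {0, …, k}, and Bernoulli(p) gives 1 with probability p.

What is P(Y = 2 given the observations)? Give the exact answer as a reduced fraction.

P(Y = 2 | obs) = 1/11

Enumerate traces; 6 have nonzero weight after conditioning:
  (Z=0, Y=2, X=0, W=1) weight 1/108
  (Z=0, Y=2, X=1, W=0) weight 1/108
  (Z=1, Y=1, X=0, W=1) weight 5/108
  (Z=1, Y=1, X=1, W=0) weight 5/108
  (Z=1, Y=3, X=0, W=1) weight 5/108
  (Z=1, Y=3, X=1, W=0) weight 5/108
Group by Y:
  weight(Y=1) = 5/54
  weight(Y=2) = 1/54
  weight(Y=3) = 5/54
Total weight = 5/54 + 1/54 + 5/54 = 11/54
P(Y=1 | obs) = 5/54 / 11/54 = 5/11
P(Y=2 | obs) = 1/54 / 11/54 = 1/11
P(Y=3 | obs) = 5/54 / 11/54 = 5/11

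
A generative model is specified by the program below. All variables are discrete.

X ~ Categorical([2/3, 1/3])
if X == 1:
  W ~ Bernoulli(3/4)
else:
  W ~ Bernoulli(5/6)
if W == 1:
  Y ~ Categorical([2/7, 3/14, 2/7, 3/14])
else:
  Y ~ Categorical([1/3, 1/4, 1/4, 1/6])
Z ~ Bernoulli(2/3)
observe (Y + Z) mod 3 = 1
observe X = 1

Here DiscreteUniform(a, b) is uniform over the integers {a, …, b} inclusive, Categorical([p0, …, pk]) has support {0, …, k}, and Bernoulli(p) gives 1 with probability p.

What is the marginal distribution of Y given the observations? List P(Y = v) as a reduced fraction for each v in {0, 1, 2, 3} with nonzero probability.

Enumerate traces; 6 have nonzero weight after conditioning:
  (X=1, W=0, Y=0, Z=1) weight 1/54
  (X=1, W=0, Y=1, Z=0) weight 1/144
  (X=1, W=0, Y=3, Z=1) weight 1/108
  (X=1, W=1, Y=0, Z=1) weight 1/21
  (X=1, W=1, Y=1, Z=0) weight 1/56
  (X=1, W=1, Y=3, Z=1) weight 1/28
Group by Y:
  weight(Y=0) = 25/378
  weight(Y=1) = 25/1008
  weight(Y=3) = 17/378
Total weight = 25/378 + 25/1008 + 17/378 = 137/1008
P(Y=0 | obs) = 25/378 / 137/1008 = 200/411
P(Y=1 | obs) = 25/1008 / 137/1008 = 25/137
P(Y=3 | obs) = 17/378 / 137/1008 = 136/411

P(Y=0) = 200/411, P(Y=1) = 25/137, P(Y=3) = 136/411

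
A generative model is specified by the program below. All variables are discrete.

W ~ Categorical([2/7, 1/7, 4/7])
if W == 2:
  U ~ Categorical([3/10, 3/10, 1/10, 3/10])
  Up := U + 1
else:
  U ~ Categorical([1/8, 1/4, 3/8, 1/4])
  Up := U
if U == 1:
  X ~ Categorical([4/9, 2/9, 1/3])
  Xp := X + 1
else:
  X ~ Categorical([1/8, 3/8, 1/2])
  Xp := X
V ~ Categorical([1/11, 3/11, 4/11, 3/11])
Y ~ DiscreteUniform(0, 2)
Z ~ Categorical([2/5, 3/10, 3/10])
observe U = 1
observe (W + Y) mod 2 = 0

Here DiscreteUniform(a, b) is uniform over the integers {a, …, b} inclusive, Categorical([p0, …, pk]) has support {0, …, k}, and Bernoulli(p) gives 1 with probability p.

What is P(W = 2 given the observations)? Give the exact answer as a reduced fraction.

Enumerate traces; 180 have nonzero weight after conditioning:
  (W=0, U=1, X=0, V=0, Y=0, Z=0) weight 4/10395
  (W=0, U=1, X=0, V=0, Y=0, Z=1) weight 1/3465
  (W=0, U=1, X=0, V=0, Y=0, Z=2) weight 1/3465
  (W=0, U=1, X=0, V=0, Y=2, Z=0) weight 4/10395
  (W=0, U=1, X=0, V=0, Y=2, Z=1) weight 1/3465
  (W=0, U=1, X=0, V=0, Y=2, Z=2) weight 1/3465
  (W=0, U=1, X=0, V=1, Y=0, Z=0) weight 4/3465
  (W=0, U=1, X=0, V=1, Y=0, Z=1) weight 1/1155
  (W=1, U=1, X=0, V=0, Y=1, Z=0) weight 2/10395
  (W=2, U=1, X=0, V=0, Y=0, Z=0) weight 16/17325
  … 170 more
Group by W:
  weight(W=0) = 1/21
  weight(W=1) = 1/84
  weight(W=2) = 4/35
Total weight = 1/21 + 1/84 + 4/35 = 73/420
P(W=0 | obs) = 1/21 / 73/420 = 20/73
P(W=1 | obs) = 1/84 / 73/420 = 5/73
P(W=2 | obs) = 4/35 / 73/420 = 48/73

P(W = 2 | obs) = 48/73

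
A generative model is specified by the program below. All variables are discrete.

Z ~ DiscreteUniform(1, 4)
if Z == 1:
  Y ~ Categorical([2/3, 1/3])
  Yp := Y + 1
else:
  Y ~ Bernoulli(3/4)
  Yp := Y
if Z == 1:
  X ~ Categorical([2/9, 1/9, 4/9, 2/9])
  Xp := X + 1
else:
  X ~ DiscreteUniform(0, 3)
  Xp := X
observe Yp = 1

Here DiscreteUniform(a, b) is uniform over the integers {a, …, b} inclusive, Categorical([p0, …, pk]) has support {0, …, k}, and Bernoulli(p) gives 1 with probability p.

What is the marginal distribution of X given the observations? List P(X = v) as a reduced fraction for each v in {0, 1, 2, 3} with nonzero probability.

Enumerate traces; 16 have nonzero weight after conditioning:
  (Z=1, Y=0, X=0) weight 1/27
  (Z=1, Y=0, X=1) weight 1/54
  (Z=1, Y=0, X=2) weight 2/27
  (Z=1, Y=0, X=3) weight 1/27
  (Z=2, Y=1, X=0) weight 3/64
  (Z=2, Y=1, X=1) weight 3/64
  (Z=2, Y=1, X=2) weight 3/64
  (Z=2, Y=1, X=3) weight 3/64
  … 8 more
Group by X:
  weight(X=0) = 307/1728
  weight(X=1) = 275/1728
  weight(X=2) = 371/1728
  weight(X=3) = 307/1728
Total weight = 307/1728 + 275/1728 + 371/1728 + 307/1728 = 35/48
P(X=0 | obs) = 307/1728 / 35/48 = 307/1260
P(X=1 | obs) = 275/1728 / 35/48 = 55/252
P(X=2 | obs) = 371/1728 / 35/48 = 53/180
P(X=3 | obs) = 307/1728 / 35/48 = 307/1260

P(X=0) = 307/1260, P(X=1) = 55/252, P(X=2) = 53/180, P(X=3) = 307/1260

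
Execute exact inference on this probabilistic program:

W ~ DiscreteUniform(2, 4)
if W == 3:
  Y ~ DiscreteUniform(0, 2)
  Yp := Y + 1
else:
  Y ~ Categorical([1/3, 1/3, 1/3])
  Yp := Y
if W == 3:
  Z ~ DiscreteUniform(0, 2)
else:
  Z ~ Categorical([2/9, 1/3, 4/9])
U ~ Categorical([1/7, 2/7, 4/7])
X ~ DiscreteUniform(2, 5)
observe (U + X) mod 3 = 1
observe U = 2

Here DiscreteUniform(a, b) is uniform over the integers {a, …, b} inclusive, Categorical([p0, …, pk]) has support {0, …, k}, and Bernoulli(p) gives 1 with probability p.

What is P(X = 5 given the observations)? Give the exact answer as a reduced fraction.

Enumerate traces; 54 have nonzero weight after conditioning:
  (W=2, Y=0, Z=0, U=2, X=2) weight 2/567
  (W=2, Y=0, Z=0, U=2, X=5) weight 2/567
  (W=2, Y=0, Z=1, U=2, X=2) weight 1/189
  (W=2, Y=0, Z=1, U=2, X=5) weight 1/189
  (W=2, Y=0, Z=2, U=2, X=2) weight 4/567
  (W=2, Y=0, Z=2, U=2, X=5) weight 4/567
  (W=2, Y=1, Z=0, U=2, X=2) weight 2/567
  (W=2, Y=1, Z=0, U=2, X=5) weight 2/567
  … 46 more
Group by X:
  weight(X=2) = 1/7
  weight(X=5) = 1/7
Total weight = 1/7 + 1/7 = 2/7
P(X=2 | obs) = 1/7 / 2/7 = 1/2
P(X=5 | obs) = 1/7 / 2/7 = 1/2

P(X = 5 | obs) = 1/2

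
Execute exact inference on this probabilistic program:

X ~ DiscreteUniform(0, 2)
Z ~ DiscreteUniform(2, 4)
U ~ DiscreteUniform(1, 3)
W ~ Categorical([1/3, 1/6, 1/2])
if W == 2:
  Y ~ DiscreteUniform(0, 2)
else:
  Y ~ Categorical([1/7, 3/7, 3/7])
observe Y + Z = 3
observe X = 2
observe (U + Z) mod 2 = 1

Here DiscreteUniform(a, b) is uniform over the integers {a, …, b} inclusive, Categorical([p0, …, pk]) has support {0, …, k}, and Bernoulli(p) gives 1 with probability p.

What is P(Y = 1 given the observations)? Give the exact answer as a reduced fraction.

P(Y = 1 | obs) = 16/21

Enumerate traces; 9 have nonzero weight after conditioning:
  (X=2, Z=2, U=1, W=0, Y=1) weight 1/189
  (X=2, Z=2, U=1, W=1, Y=1) weight 1/378
  (X=2, Z=2, U=1, W=2, Y=1) weight 1/162
  (X=2, Z=2, U=3, W=0, Y=1) weight 1/189
  (X=2, Z=2, U=3, W=1, Y=1) weight 1/378
  (X=2, Z=2, U=3, W=2, Y=1) weight 1/162
  (X=2, Z=3, U=2, W=0, Y=0) weight 1/567
  (X=2, Z=3, U=2, W=1, Y=0) weight 1/1134
  … 1 more
Group by Y:
  weight(Y=0) = 5/567
  weight(Y=1) = 16/567
Total weight = 5/567 + 16/567 = 1/27
P(Y=0 | obs) = 5/567 / 1/27 = 5/21
P(Y=1 | obs) = 16/567 / 1/27 = 16/21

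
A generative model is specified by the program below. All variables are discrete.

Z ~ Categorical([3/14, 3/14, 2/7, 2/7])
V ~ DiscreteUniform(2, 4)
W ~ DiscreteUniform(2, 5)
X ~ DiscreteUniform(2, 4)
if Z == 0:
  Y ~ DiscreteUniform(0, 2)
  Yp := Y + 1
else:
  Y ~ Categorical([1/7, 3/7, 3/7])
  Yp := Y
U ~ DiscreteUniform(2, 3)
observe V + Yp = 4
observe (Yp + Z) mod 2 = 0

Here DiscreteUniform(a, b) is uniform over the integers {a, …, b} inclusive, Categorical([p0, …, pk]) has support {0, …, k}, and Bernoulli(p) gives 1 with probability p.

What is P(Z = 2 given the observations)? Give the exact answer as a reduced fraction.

Enumerate traces; 120 have nonzero weight after conditioning:
  (Z=0, V=2, W=2, X=2, Y=1, U=2) weight 1/1008
  (Z=0, V=2, W=2, X=2, Y=1, U=3) weight 1/1008
  (Z=0, V=2, W=2, X=3, Y=1, U=2) weight 1/1008
  (Z=0, V=2, W=2, X=3, Y=1, U=3) weight 1/1008
  (Z=0, V=2, W=2, X=4, Y=1, U=2) weight 1/1008
  (Z=0, V=2, W=2, X=4, Y=1, U=3) weight 1/1008
  (Z=0, V=2, W=3, X=2, Y=1, U=2) weight 1/1008
  (Z=0, V=2, W=3, X=2, Y=1, U=3) weight 1/1008
  (Z=1, V=3, W=2, X=2, Y=1, U=2) weight 1/784
  (Z=2, V=2, W=2, X=2, Y=2, U=2) weight 1/588
  … 110 more
Group by Z:
  weight(Z=0) = 1/42
  weight(Z=1) = 3/98
  weight(Z=2) = 8/147
  weight(Z=3) = 2/49
Total weight = 1/42 + 3/98 + 8/147 + 2/49 = 22/147
P(Z=0 | obs) = 1/42 / 22/147 = 7/44
P(Z=1 | obs) = 3/98 / 22/147 = 9/44
P(Z=2 | obs) = 8/147 / 22/147 = 4/11
P(Z=3 | obs) = 2/49 / 22/147 = 3/11

P(Z = 2 | obs) = 4/11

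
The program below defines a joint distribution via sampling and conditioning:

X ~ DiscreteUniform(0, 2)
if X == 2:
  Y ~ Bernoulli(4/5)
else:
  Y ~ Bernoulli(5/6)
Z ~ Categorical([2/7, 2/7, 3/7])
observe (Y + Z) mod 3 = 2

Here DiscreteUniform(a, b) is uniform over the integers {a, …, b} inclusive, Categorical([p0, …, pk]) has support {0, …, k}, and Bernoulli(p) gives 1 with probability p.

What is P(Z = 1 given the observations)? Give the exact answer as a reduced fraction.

P(Z = 1 | obs) = 37/49

Enumerate traces; 6 have nonzero weight after conditioning:
  (X=0, Y=0, Z=2) weight 1/42
  (X=0, Y=1, Z=1) weight 5/63
  (X=1, Y=0, Z=2) weight 1/42
  (X=1, Y=1, Z=1) weight 5/63
  (X=2, Y=0, Z=2) weight 1/35
  (X=2, Y=1, Z=1) weight 8/105
Group by Z:
  weight(Z=1) = 74/315
  weight(Z=2) = 8/105
Total weight = 74/315 + 8/105 = 14/45
P(Z=1 | obs) = 74/315 / 14/45 = 37/49
P(Z=2 | obs) = 8/105 / 14/45 = 12/49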